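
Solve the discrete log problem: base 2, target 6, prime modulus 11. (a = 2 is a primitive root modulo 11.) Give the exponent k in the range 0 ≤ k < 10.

9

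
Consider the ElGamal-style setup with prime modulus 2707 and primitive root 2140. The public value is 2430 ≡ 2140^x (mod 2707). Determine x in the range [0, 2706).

305

Baby-step giant-step with m = ceil(sqrt(2706)) = 53.
Baby table (2140^j mod 2707 for j=0..52):
  0:1  1:2140  2:2063  3:2410  4:565  5:1778  6:1585  7:29
  8:2506  9:273  10:2215  11:143  12:129  13:2653  14:841  15:2292
  16:2503  17:1974  18:1440  19:1034  20:1141  21:26  22:1500  23:2205
  24:399  25:1155  26:209  27:605  28:754  29:188  30:1684  31:743
  32:1011  33:647  34:1303  35:210  36:38  37:110  38:2598  39:2249
  40:2521  41:2596  42:676  43:1102  44:483  45:2253  46:253  47:20
  48:2195  49:655  50:2181  51:472  52:369
Giant step factor: 2140^(-53) ≡ 2524 (mod 2707).
Scan 2430·2524^i mod 2707 for i = 0, 1, …:
  i=0: 2430   i=1: 1965   i=2: 436   i=3: 1422
  i=4: 2353   i=5: 2521
Match at i=5, j=40: x = 5·53 + 40 = 305.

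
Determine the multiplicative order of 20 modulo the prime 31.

15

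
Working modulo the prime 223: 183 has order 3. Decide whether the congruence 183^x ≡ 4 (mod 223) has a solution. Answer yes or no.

no

4 ∈ ⟨183⟩ iff 4^3 ≡ 1 (mod 223), since |⟨183⟩| = 3.
4^3 mod 223 = 64.
Since 64 ≠ 1, 4 does not lie in the subgroup.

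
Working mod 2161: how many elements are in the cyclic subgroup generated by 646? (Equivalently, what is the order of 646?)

The order of 646 must divide p − 1 = 2160 = 2^4 · 3^3 · 5.
Divisors: 1, 2, 3, 4, 5, 6, 8, 9, 10, 12, 15, 16, 18, 20, 24, 27, 30, 36, 40, 45, 48, 54, 60, 72, 80, 90, 108, 120, 135, 144, 180, 216, 240, 270, 360, 432, 540, 720, 1080, 2160.
Check each in increasing order: 646^1 ≡ 646;  646^2 ≡ 243;  646^3 ≡ 1386;  646^4 ≡ 702;  646^5 ≡ 1843;  646^6 ≡ 2028;  646^8 ≡ 96;  646^9 ≡ 1508;  646^10 ≡ 1718;  646^12 ≡ 401;  646^15 ≡ 409;  646^16 ≡ 572;  646^18 ≡ 692;  646^20 ≡ 1759;  646^24 ≡ 887;  646^27 ≡ 1934;  646^30 ≡ 884;  646^36 ≡ 1283;  646^40 ≡ 1690;  646^45 ≡ 669;  646^48 ≡ 165;  646^54 ≡ 1826;  646^60 ≡ 1335;  646^72 ≡ 1568;  646^80 ≡ 1419;  646^90 ≡ 234;  646^108 ≡ 2014;  646^120 ≡ 1561;  646^135 ≡ 954;  646^144 ≡ 1567;  646^180 ≡ 731;  646^216 ≡ 2160;  646^240 ≡ 1274;  646^270 ≡ 335;  646^360 ≡ 594;  646^432 ≡ 1.
Smallest exponent giving 1 is 432.

432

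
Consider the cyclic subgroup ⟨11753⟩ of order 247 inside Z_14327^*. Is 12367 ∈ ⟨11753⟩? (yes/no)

no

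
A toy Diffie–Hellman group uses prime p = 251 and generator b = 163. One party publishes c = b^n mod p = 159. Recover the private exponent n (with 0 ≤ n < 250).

9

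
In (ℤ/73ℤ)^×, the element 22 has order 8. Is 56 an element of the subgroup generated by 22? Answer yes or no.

⟨22⟩ has order 8; its elements mod 73 are {1, 10, 22, 27, 46, 51, 63, 72}.
56 is not in this set.

no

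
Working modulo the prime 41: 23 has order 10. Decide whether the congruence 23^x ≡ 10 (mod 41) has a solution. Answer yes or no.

⟨23⟩ has order 10; its elements mod 41 are {1, 4, 10, 16, 18, 23, 25, 31, 37, 40}.
10 is in this set.

yes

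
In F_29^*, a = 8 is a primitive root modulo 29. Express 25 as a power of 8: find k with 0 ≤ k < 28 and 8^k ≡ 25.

24

Successive powers of 8 modulo 29:
  8^0=1  8^1=8  8^2=6  8^3=19  8^4=7  8^5=27
  8^6=13  8^7=17  8^8=20  8^9=15  8^10=4  8^11=3
  8^12=24  8^13=18  8^14=28  8^15=21  8^16=23  8^17=10
  8^18=22  8^19=2  8^20=16  8^21=12  8^22=9  8^23=14
  8^24=25
So 8^24 ≡ 25 (mod 29), giving k = 24.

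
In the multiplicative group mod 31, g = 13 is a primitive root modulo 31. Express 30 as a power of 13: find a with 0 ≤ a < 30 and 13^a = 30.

Successive powers of 13 modulo 31:
  13^0=1  13^1=13  13^2=14  13^3=27  13^4=10  13^5=6
  13^6=16  13^7=22  13^8=7  13^9=29  13^10=5  13^11=3
  13^12=8  13^13=11  13^14=19  13^15=30
So 13^15 ≡ 30 (mod 31), giving a = 15.

15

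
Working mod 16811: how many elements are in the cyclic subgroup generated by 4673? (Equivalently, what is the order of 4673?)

The order of 4673 must divide p − 1 = 16810 = 2 · 5 · 41^2.
Divisors: 1, 2, 5, 10, 41, 82, 205, 410, 1681, 3362, 8405, 16810.
Check each in increasing order: 4673^1 ≡ 4673;  4673^2 ≡ 16251;  4673^5 ≡ 4308;  4673^10 ≡ 16331;  4673^41 ≡ 10439;  4673^82 ≡ 3819;  4673^205 ≡ 2400;  4673^410 ≡ 10638;  4673^1681 ≡ 5708;  4673^3362 ≡ 1546;  4673^8405 ≡ 16810;  4673^16810 ≡ 1.
Smallest exponent giving 1 is 16810.

16810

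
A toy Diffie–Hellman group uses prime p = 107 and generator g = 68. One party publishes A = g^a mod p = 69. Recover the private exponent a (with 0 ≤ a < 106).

Baby-step giant-step with m = ceil(sqrt(106)) = 11.
Baby table (68^j mod 107 for j=0..10):
  0:1  1:68  2:23  3:66  4:101  5:20  6:76  7:32
  8:36  9:94  10:79
Giant step factor: 68^(-11) ≡ 73 (mod 107).
Scan 69·73^i mod 107 for i = 0, 1, …:
  i=0: 69   i=1: 8   i=2: 49   i=3: 46
  i=4: 41   i=5: 104   i=6: 102   i=7: 63
  i=8: 105   i=9: 68
Match at i=9, j=1: a = 9·11 + 1 = 100.

100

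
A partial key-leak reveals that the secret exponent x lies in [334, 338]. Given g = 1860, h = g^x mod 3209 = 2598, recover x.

336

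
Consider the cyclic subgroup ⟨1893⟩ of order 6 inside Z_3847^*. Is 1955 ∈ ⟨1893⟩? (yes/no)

yes

1955 ∈ ⟨1893⟩ iff 1955^6 ≡ 1 (mod 3847), since |⟨1893⟩| = 6.
1955^6 mod 3847 = 1.
Since 1 = 1, 1955 lies in the subgroup.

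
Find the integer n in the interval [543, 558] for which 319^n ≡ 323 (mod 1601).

Compute 319^543 mod 1601 = 1516, then multiply by 319 repeatedly:
  319^543=1516  319^544=102  319^545=518  319^546=339  319^547=874
  319^548=232  319^549=362  319^550=206  319^551=73  319^552=873
  319^553=1514  319^554=1065  319^555=323
Found 323 at exponent 555.

555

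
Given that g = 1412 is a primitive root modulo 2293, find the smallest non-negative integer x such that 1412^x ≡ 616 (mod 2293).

2181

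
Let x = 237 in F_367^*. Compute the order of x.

183

The order of 237 must divide p − 1 = 366 = 2 · 3 · 61.
Divisors: 1, 2, 3, 6, 61, 122, 183, 366.
Check each in increasing order: 237^1 ≡ 237;  237^2 ≡ 18;  237^3 ≡ 229;  237^6 ≡ 327;  237^61 ≡ 283;  237^122 ≡ 83;  237^183 ≡ 1.
Smallest exponent giving 1 is 183.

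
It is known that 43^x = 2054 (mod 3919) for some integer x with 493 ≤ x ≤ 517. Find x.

Compute 43^493 mod 3919 = 3047, then multiply by 43 repeatedly:
  43^493=3047  43^494=1694  43^495=2300  43^496=925  43^497=585
  43^498=1641  43^499=21  43^500=903  43^501=3558  43^502=153
  43^503=2660  43^504=729  43^505=3914  43^506=3704  43^507=2512
  43^508=2203  43^509=673  43^510=1506  43^511=2054
Found 2054 at exponent 511.

511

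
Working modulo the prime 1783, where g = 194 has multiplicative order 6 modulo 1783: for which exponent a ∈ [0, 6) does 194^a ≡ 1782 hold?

3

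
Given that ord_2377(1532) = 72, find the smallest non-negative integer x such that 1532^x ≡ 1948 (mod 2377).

Baby-step giant-step with m = ceil(sqrt(72)) = 9.
Baby table (1532^j mod 2377 for j=0..8):
  0:1  1:1532  2:925  3:408  4:2282  5:1834  6:74  7:1649
  8:1894
Giant step factor: 1532^(-9) ≡ 580 (mod 2377).
Scan 1948·580^i mod 2377 for i = 0, 1, …:
  i=0: 1948   i=1: 765   i=2: 1578   i=3: 95
  i=4: 429   i=5: 1612   i=6: 799   i=7: 2282
Match at i=7, j=4: x = 7·9 + 4 = 67.

67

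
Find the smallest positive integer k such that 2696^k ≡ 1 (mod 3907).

The order of 2696 must divide p − 1 = 3906 = 2 · 3^2 · 7 · 31.
Divisors: 1, 2, 3, 6, 7, 9, 14, 18, 21, 31, 42, 62, 63, 93, 126, 186, 217, 279, 434, 558, 651, 1302, 1953, 3906.
Check each in increasing order: 2696^1 ≡ 2696;  2696^2 ≡ 1396;  2696^3 ≡ 1175;  2696^6 ≡ 1454;  2696^7 ≡ 1263;  2696^9 ≡ 1091;  2696^14 ≡ 1113;  2696^18 ≡ 2553;  2696^21 ≡ 3106;  2696^31 ≡ 725;  2696^42 ≡ 853;  2696^62 ≡ 2087;  2696^63 ≡ 472;  2696^93 ≡ 1066;  2696^126 ≡ 85;  2696^186 ≡ 3326;  2696^217 ≡ 731;  2696^279 ≡ 1867;  2696^434 ≡ 3009;  2696^558 ≡ 645;  2696^651 ≡ 3845;  2696^1302 ≡ 3844;  2696^1953 ≡ 3906;  2696^3906 ≡ 1.
Smallest exponent giving 1 is 3906.

3906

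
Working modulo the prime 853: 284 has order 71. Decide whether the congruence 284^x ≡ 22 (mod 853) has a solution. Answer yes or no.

yes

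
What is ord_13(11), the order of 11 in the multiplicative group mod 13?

12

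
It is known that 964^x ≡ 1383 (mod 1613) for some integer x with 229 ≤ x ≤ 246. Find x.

Compute 964^229 mod 1613 = 677, then multiply by 964 repeatedly:
  964^229=677  964^230=976  964^231=485  964^232=1383
Found 1383 at exponent 232.

232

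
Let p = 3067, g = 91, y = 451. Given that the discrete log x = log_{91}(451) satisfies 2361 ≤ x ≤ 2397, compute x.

2389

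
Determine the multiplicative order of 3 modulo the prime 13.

3

The order of 3 must divide p − 1 = 12 = 2^2 · 3.
Divisors: 1, 2, 3, 4, 6, 12.
Check each in increasing order: 3^1 ≡ 3;  3^2 ≡ 9;  3^3 ≡ 1.
Smallest exponent giving 1 is 3.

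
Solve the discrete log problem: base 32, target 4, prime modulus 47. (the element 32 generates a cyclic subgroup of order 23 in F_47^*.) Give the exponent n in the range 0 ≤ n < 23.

5

Successive powers of 32 modulo 47:
  32^0=1  32^1=32  32^2=37  32^3=9  32^4=6  32^5=4
So 32^5 ≡ 4 (mod 47), giving n = 5.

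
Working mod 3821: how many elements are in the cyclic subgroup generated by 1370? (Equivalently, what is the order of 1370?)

3820

The order of 1370 must divide p − 1 = 3820 = 2^2 · 5 · 191.
Divisors: 1, 2, 4, 5, 10, 20, 191, 382, 764, 955, 1910, 3820.
Check each in increasing order: 1370^1 ≡ 1370;  1370^2 ≡ 789;  1370^4 ≡ 3519;  1370^5 ≡ 2749;  1370^10 ≡ 2884;  1370^20 ≡ 2960;  1370^191 ≡ 3732;  1370^382 ≡ 279;  1370^764 ≡ 1421;  1370^955 ≡ 3445;  1370^1910 ≡ 3820;  1370^3820 ≡ 1.
Smallest exponent giving 1 is 3820.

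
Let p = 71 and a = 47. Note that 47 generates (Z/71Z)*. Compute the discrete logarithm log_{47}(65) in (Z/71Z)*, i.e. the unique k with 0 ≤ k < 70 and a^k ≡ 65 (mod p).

Successive powers of 47 modulo 71:
  47^0=1  47^1=47  47^2=8  47^3=21  47^4=64  47^5=26
  47^6=15  47^7=66  47^8=49  47^9=31  47^10=37  47^11=35
  47^12=12  47^13=67  47^14=25  47^15=39  47^16=58  47^17=28
  47^18=38  47^19=11  47^20=20  47^21=17  47^22=18  47^23=65
So 47^23 ≡ 65 (mod 71), giving k = 23.

23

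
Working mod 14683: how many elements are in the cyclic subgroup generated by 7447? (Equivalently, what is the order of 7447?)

The order of 7447 must divide p − 1 = 14682 = 2 · 3 · 2447.
Divisors: 1, 2, 3, 6, 2447, 4894, 7341, 14682.
Check each in increasing order: 7447^1 ≡ 7447;  7447^2 ≡ 118;  7447^3 ≡ 12449;  7447^6 ≡ 13219;  7447^2447 ≡ 14682;  7447^4894 ≡ 1.
Smallest exponent giving 1 is 4894.

4894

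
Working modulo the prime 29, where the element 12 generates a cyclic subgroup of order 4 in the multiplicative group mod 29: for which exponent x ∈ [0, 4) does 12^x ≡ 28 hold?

2

Successive powers of 12 modulo 29:
  12^0=1  12^1=12  12^2=28
So 12^2 ≡ 28 (mod 29), giving x = 2.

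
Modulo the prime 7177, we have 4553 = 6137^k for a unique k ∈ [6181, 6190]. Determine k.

Compute 6137^6181 mod 7177 = 3596, then multiply by 6137 repeatedly:
  6137^6181=3596  6137^6182=6554  6137^6183=1990  6137^6184=4553
Found 4553 at exponent 6184.

6184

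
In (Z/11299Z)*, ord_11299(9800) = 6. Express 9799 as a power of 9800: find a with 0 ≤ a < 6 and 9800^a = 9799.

Successive powers of 9800 modulo 11299:
  9800^0=1  9800^1=9800  9800^2=9799
So 9800^2 ≡ 9799 (mod 11299), giving a = 2.

2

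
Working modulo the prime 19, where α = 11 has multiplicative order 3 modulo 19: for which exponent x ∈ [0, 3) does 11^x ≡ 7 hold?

2

Successive powers of 11 modulo 19:
  11^0=1  11^1=11  11^2=7
So 11^2 ≡ 7 (mod 19), giving x = 2.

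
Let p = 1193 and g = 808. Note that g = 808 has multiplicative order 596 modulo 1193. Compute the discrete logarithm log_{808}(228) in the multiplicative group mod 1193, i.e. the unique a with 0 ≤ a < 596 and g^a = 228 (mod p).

Baby-step giant-step with m = ceil(sqrt(596)) = 25.
Baby table (808^j mod 1193 for j=0..24):
  0:1  1:808  2:293  3:530  4:1146  5:200  6:545  7:143
  8:1016  9:144  10:631  11:437  12:1161  13:390  14:168  15:935
  16:311  17:758  18:455  19:196  20:892  21:164  22:89  23:332
  24:1024
Giant step factor: 808^(-25) ≡ 449 (mod 1193).
Scan 228·449^i mod 1193 for i = 0, 1, …:
  i=0: 228   i=1: 967   i=2: 1124   i=3: 37
  i=4: 1104   i=5: 601   i=6: 231   i=7: 1121
  i=8: 1076   i=9: 1152     …   i=15: 916
  i=16: 892
Match at i=16, j=20: a = 16·25 + 20 = 420.

420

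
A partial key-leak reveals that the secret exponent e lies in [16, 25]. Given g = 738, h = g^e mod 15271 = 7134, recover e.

19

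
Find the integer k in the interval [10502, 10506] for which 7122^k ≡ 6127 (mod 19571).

Compute 7122^10502 mod 19571 = 3980, then multiply by 7122 repeatedly:
  7122^10502=3980  7122^10503=6752  7122^10504=1797  7122^10505=18371  7122^10506=6127
Found 6127 at exponent 10506.

10506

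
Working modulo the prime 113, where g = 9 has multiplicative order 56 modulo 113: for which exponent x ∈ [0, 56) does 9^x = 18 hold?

Baby-step giant-step with m = ceil(sqrt(56)) = 8.
Baby table (9^j mod 113 for j=0..7):
  0:1  1:9  2:81  3:51  4:7  5:63  6:2  7:18
Giant step factor: 9^(-8) ≡ 30 (mod 113).
Scan 18·30^i mod 113 for i = 0, 1, …:
  i=0: 18
Match at i=0, j=7: x = 0·8 + 7 = 7.

7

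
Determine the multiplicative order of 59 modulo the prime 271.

270

The order of 59 must divide p − 1 = 270 = 2 · 3^3 · 5.
Divisors: 1, 2, 3, 5, 6, 9, 10, 15, 18, 27, 30, 45, 54, 90, 135, 270.
Check each in increasing order: 59^1 ≡ 59;  59^2 ≡ 229;  59^3 ≡ 232;  59^5 ≡ 12;  59^6 ≡ 166;  59^9 ≡ 30;  59^10 ≡ 144;  59^15 ≡ 102;  59^18 ≡ 87;  59^27 ≡ 171;  59^30 ≡ 106;  59^45 ≡ 243;  59^54 ≡ 244;  59^90 ≡ 242;  59^135 ≡ 270;  59^270 ≡ 1.
Smallest exponent giving 1 is 270.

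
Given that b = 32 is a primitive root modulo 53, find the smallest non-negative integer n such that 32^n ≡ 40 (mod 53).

10

Successive powers of 32 modulo 53:
  32^0=1  32^1=32  32^2=17  32^3=14  32^4=24  32^5=26
  32^6=37  32^7=18  32^8=46  32^9=41  32^10=40
So 32^10 ≡ 40 (mod 53), giving n = 10.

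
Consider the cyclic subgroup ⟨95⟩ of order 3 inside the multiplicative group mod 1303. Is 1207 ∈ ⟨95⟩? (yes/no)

yes

⟨95⟩ has order 3; its elements mod 1303 are {1, 95, 1207}.
1207 is in this set.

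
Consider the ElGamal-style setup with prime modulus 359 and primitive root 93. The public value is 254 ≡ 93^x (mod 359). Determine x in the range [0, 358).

312

Baby-step giant-step with m = ceil(sqrt(358)) = 19.
Baby table (93^j mod 359 for j=0..18):
  0:1  1:93  2:33  3:197  4:12  5:39  6:37  7:210
  8:144  9:109  10:85  11:7  12:292  13:231  14:302  15:84
  16:273  17:259  18:34
Giant step factor: 93^(-19) ≡ 26 (mod 359).
Scan 254·26^i mod 359 for i = 0, 1, …:
  i=0: 254   i=1: 142   i=2: 102   i=3: 139
  i=4: 24   i=5: 265   i=6: 69   i=7: 358
  i=8: 333   i=9: 42     …   i=15: 116
  i=16: 144
Match at i=16, j=8: x = 16·19 + 8 = 312.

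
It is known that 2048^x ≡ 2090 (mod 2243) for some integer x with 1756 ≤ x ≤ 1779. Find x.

1765

Compute 2048^1756 mod 2243 = 404, then multiply by 2048 repeatedly:
  2048^1756=404  2048^1757=1968  2048^1758=2036  2048^1759=2234  2048^1760=1755
  2048^1761=954  2048^1762=139  2048^1763=2054  2048^1764=967  2048^1765=2090
Found 2090 at exponent 1765.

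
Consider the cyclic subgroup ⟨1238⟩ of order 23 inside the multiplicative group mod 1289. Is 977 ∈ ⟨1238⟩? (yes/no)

977 ∈ ⟨1238⟩ iff 977^23 ≡ 1 (mod 1289), since |⟨1238⟩| = 23.
977^23 mod 1289 = 1.
Since 1 = 1, 977 lies in the subgroup.

yes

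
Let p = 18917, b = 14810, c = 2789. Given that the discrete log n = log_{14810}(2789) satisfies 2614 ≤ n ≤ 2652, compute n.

Compute 14810^2614 mod 18917 = 1557, then multiply by 14810 repeatedly:
  14810^2614=1557  14810^2615=18264  14810^2616=14574  14810^2617=16887  14810^2618=13730
  14810^2619=2467  14810^2620=7543  14810^2621=6945  14810^2622=3721  14810^2623=2789
Found 2789 at exponent 2623.

2623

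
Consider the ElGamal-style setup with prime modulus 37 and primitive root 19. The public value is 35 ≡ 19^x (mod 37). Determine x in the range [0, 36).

Successive powers of 19 modulo 37:
  19^0=1  19^1=19  19^2=28  19^3=14  19^4=7  19^5=22
  19^6=11  19^7=24  19^8=12  19^9=6  19^10=3  19^11=20
  19^12=10  19^13=5  19^14=21  19^15=29  19^16=33  19^17=35
So 19^17 ≡ 35 (mod 37), giving x = 17.

17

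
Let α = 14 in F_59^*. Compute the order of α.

58

The order of 14 must divide p − 1 = 58 = 2 · 29.
Divisors: 1, 2, 29, 58.
Check each in increasing order: 14^1 ≡ 14;  14^2 ≡ 19;  14^29 ≡ 58;  14^58 ≡ 1.
Smallest exponent giving 1 is 58.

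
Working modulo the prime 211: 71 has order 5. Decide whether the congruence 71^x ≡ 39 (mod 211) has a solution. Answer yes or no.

39 ∈ ⟨71⟩ iff 39^5 ≡ 1 (mod 211), since |⟨71⟩| = 5.
39^5 mod 211 = 177.
Since 177 ≠ 1, 39 does not lie in the subgroup.

no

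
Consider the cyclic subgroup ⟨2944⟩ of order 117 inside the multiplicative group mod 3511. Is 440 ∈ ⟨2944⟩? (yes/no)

440 ∈ ⟨2944⟩ iff 440^117 ≡ 1 (mod 3511), since |⟨2944⟩| = 117.
440^117 mod 3511 = 2625.
Since 2625 ≠ 1, 440 does not lie in the subgroup.

no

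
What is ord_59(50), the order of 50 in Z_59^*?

58

The order of 50 must divide p − 1 = 58 = 2 · 29.
Divisors: 1, 2, 29, 58.
Check each in increasing order: 50^1 ≡ 50;  50^2 ≡ 22;  50^29 ≡ 58;  50^58 ≡ 1.
Smallest exponent giving 1 is 58.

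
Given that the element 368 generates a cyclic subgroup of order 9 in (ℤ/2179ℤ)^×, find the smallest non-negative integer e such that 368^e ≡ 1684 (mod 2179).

Successive powers of 368 modulo 2179:
  368^0=1  368^1=368  368^2=326  368^3=123  368^4=1684
So 368^4 ≡ 1684 (mod 2179), giving e = 4.

4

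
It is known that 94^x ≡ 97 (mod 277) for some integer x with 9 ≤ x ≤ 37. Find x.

37

Compute 94^9 mod 277 = 173, then multiply by 94 repeatedly:
  94^9=173  94^10=196  94^11=142  94^12=52  94^13=179
  94^14=206  94^15=251  94^16=49  94^17=174  94^18=13
  94^19=114  94^20=190  94^21=132  94^22=220  94^23=182
  94^24=211  94^25=167  94^26=186  94^27=33  94^28=55
  94^29=184  94^30=122  94^31=111  94^32=185  94^33=216
  94^34=83  94^35=46  94^36=169  94^37=97
Found 97 at exponent 37.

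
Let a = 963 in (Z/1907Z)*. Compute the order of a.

The order of 963 must divide p − 1 = 1906 = 2 · 953.
Divisors: 1, 2, 953, 1906.
Check each in increasing order: 963^1 ≡ 963;  963^2 ≡ 567;  963^953 ≡ 1.
Smallest exponent giving 1 is 953.

953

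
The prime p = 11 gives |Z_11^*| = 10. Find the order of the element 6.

10

The order of 6 must divide p − 1 = 10 = 2 · 5.
Divisors: 1, 2, 5, 10.
Check each in increasing order: 6^1 ≡ 6;  6^2 ≡ 3;  6^5 ≡ 10;  6^10 ≡ 1.
Smallest exponent giving 1 is 10.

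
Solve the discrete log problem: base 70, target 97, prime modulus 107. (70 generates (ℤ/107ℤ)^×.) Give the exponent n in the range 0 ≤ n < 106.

71

Baby-step giant-step with m = ceil(sqrt(106)) = 11.
Baby table (70^j mod 107 for j=0..10):
  0:1  1:70  2:85  3:65  4:56  5:68  6:52  7:2
  8:33  9:63  10:23
Giant step factor: 70^(-11) ≡ 43 (mod 107).
Scan 97·43^i mod 107 for i = 0, 1, …:
  i=0: 97   i=1: 105   i=2: 21   i=3: 47
  i=4: 95   i=5: 19   i=6: 68
Match at i=6, j=5: n = 6·11 + 5 = 71.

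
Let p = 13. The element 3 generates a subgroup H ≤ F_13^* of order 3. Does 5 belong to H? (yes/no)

⟨3⟩ has order 3; its elements mod 13 are {1, 3, 9}.
5 is not in this set.

no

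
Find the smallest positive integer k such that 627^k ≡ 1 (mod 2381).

2380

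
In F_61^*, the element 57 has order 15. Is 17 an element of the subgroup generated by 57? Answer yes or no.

no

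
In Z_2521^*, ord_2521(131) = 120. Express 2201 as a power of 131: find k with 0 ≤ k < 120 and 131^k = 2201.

Baby-step giant-step with m = ceil(sqrt(120)) = 11.
Baby table (131^j mod 2521 for j=0..10):
  0:1  1:131  2:2035  3:1880  4:1743  5:1443  6:2479  7:2061
  8:244  9:1712  10:2424
Giant step factor: 131^(-11) ≡ 173 (mod 2521).
Scan 2201·173^i mod 2521 for i = 0, 1, …:
  i=0: 2201   i=1: 102   i=2: 2520   i=3: 2348
  i=4: 323   i=5: 417   i=6: 1553   i=7: 1443
Match at i=7, j=5: k = 7·11 + 5 = 82.

82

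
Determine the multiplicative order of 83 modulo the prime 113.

14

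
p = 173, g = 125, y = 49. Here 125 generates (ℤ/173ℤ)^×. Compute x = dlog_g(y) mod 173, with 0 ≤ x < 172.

Baby-step giant-step with m = ceil(sqrt(172)) = 14.
Baby table (125^j mod 173 for j=0..13):
  0:1  1:125  2:55  3:128  4:84  5:120  6:122  7:26
  8:136  9:46  10:41  11:108  12:6  13:58
Giant step factor: 125^(-14) ≡ 54 (mod 173).
Scan 49·54^i mod 173 for i = 0, 1, …:
  i=0: 49   i=1: 51   i=2: 159   i=3: 109
  i=4: 4   i=5: 43   i=6: 73   i=7: 136
Match at i=7, j=8: x = 7·14 + 8 = 106.

106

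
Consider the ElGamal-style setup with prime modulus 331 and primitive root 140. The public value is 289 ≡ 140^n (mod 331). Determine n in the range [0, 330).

212

Baby-step giant-step with m = ceil(sqrt(330)) = 19.
Baby table (140^j mod 331 for j=0..18):
  0:1  1:140  2:71  3:10  4:76  5:48  6:100  7:98
  8:149  9:7  10:318  11:166  12:70  13:201  14:5  15:38
  16:24  17:50  18:49
Giant step factor: 140^(-19) ≡ 40 (mod 331).
Scan 289·40^i mod 331 for i = 0, 1, …:
  i=0: 289   i=1: 306   i=2: 324   i=3: 51
  i=4: 54   i=5: 174   i=6: 9   i=7: 29
  i=8: 167   i=9: 60   i=10: 83   i=11: 10
Match at i=11, j=3: n = 11·19 + 3 = 212.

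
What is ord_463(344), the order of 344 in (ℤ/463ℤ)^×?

The order of 344 must divide p − 1 = 462 = 2 · 3 · 7 · 11.
Divisors: 1, 2, 3, 6, 7, 11, 14, 21, 22, 33, 42, 66, 77, 154, 231, 462.
Check each in increasing order: 344^1 ≡ 344;  344^2 ≡ 271;  344^3 ≡ 161;  344^6 ≡ 456;  344^7 ≡ 370;  344^11 ≡ 163;  344^14 ≡ 315;  344^21 ≡ 337;  344^22 ≡ 178;  344^33 ≡ 308;  344^42 ≡ 134;  344^66 ≡ 412;  344^77 ≡ 21;  344^154 ≡ 441;  344^231 ≡ 1.
Smallest exponent giving 1 is 231.

231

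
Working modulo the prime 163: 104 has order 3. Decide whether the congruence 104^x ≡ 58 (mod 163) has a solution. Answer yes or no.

58 ∈ ⟨104⟩ iff 58^3 ≡ 1 (mod 163), since |⟨104⟩| = 3.
58^3 mod 163 = 1.
Since 1 = 1, 58 lies in the subgroup.

yes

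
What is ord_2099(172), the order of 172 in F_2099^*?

2098

The order of 172 must divide p − 1 = 2098 = 2 · 1049.
Divisors: 1, 2, 1049, 2098.
Check each in increasing order: 172^1 ≡ 172;  172^2 ≡ 198;  172^1049 ≡ 2098;  172^2098 ≡ 1.
Smallest exponent giving 1 is 2098.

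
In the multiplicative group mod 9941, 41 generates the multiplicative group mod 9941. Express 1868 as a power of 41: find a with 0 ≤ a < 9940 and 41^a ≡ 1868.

7686

Baby-step giant-step with m = ceil(sqrt(9940)) = 100.
Baby table (41^j mod 9941 for j=0..99):
  0:1  1:41  2:1681  3:9275  4:2517  5:3787  6:6152  7:3707
  8:2872  9:8401  10:6447  11:5861  12:1717  13:810  14:3387  15:9634
  16:7295  17:865  18:5642  19:2679  20:488  21:126  22:5166  23:3045
  24:5553  25:8971  26:9935  27:9695  28:9796  29:3996  30:4780  31:7101
  32:2852  33:7581  34:2650  35:9240  36:1082  37:4598  38:9580  39:5081
  40:9501  41:1842  42:5935  43:4751  44:5912  45:3808  46:7013  47:9185
  48:8768  49:1612  50:6446  51:5820  52:36  53:1476  54:870  55:5847
  56:1143  57:7099  58:2770  59:4219  60:3982  61:4206  62:3449  63:2235
  64:2166  65:9278  66:2640  67:8830  68:4154  69:1317  70:4292  71:6975
  72:7627  73:4536  74:7038  75:269  76:1088  77:4844  78:9725  79:1085
  80:4721  81:4682  82:3083  83:7111  84:3262  85:4509  86:5931  87:4587
  88:9129  89:6472  90:6886  91:3978  92:4042  93:6666  94:4899  95:2039
  96:4071  97:7855  98:3943  99:2607
Giant step factor: 41^(-100) ≡ 117 (mod 9941).
Scan 1868·117^i mod 9941 for i = 0, 1, …:
  i=0: 1868   i=1: 9795   i=2: 2800   i=3: 9488
  i=4: 6645   i=5: 2067   i=6: 3255   i=7: 3077
  i=8: 2133   i=9: 1036     …   i=75: 9227
  i=76: 5931
Match at i=76, j=86: a = 76·100 + 86 = 7686.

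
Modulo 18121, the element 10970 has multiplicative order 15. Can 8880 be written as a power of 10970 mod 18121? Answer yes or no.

8880 ∈ ⟨10970⟩ iff 8880^15 ≡ 1 (mod 18121), since |⟨10970⟩| = 15.
8880^15 mod 18121 = 15838.
Since 15838 ≠ 1, 8880 does not lie in the subgroup.

no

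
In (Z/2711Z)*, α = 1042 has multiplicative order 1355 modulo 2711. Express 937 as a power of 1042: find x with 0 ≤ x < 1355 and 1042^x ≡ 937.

Baby-step giant-step with m = ceil(sqrt(1355)) = 37.
Baby table (1042^j mod 2711 for j=0..36):
  0:1  1:1042  2:1364  3:724  4:750  5:732  6:953  7:800
  8:1323  9:1378  10:1757  11:869  12:24  13:609  14:204  15:1110
  16:1734  17:1302  18:1184  19:223  20:1931  21:540  22:1503  23:1879
  24:576  25:1061  26:2185  27:2241  28:951  29:1427  30:1306  31:2641
  32:257  33:2116  34:829  35:1720  36:269
Giant step factor: 1042^(-37) ≡ 2683 (mod 2711).
Scan 937·2683^i mod 2711 for i = 0, 1, …:
  i=0: 937   i=1: 874   i=2: 2638   i=3: 2044
  i=4: 2410   i=5: 295   i=6: 2584   i=7: 845
  i=8: 739   i=9: 996     …   i=35: 345
  i=36: 1184
Match at i=36, j=18: x = 36·37 + 18 = 1350.

1350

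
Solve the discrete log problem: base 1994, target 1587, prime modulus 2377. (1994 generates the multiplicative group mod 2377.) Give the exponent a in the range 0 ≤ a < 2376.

Baby-step giant-step with m = ceil(sqrt(2376)) = 49.
Baby table (1994^j mod 2377 for j=0..48):
  0:1  1:1994  2:1692  3:885  4:956  5:2287  6:1192  7:2225
  8:1168  9:1909  10:969  11:2062  12:1795  13:1845  14:1711  15:739
  16:2203  17:86  18:340  19:515  20:46  21:1398  22:1768  23:301
  24:1190  25:614  26:161  27:139  28:1434  29:2242  30:1788  31:2149
  32:1752  33:1675  34:265  35:716  36:1504  37:1579  38:1378  39:2297
  40:2116  41:129  42:510  43:1961  44:69  45:2097  46:275  47:1640
  48:1785
Giant step factor: 1994^(-49) ≡ 2026 (mod 2377).
Scan 1587·2026^i mod 2377 for i = 0, 1, …:
  i=0: 1587   i=1: 1558   i=2: 2229   i=3: 2031
  i=4: 219   i=5: 1572   i=6: 2069   i=7: 1143
  i=8: 520   i=9: 509     …   i=47: 2035
  i=48: 1192
Match at i=48, j=6: a = 48·49 + 6 = 2358.

2358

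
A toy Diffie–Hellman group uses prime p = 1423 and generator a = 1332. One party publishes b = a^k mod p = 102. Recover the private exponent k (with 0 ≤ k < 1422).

Baby-step giant-step with m = ceil(sqrt(1422)) = 38.
Baby table (1332^j mod 1423 for j=0..37):
  0:1  1:1332  2:1166  3:619  4:591  5:293  6:374  7:118
  8:646  9:980  10:469  11:11  12:422  13:19  14:1117  15:809
  16:377  17:1268  18:1298  19:1414  20:819  21:890  22:121  23:373
  24:209  25:903  26:361  27:1301  28:1141  29:48  30:1324  31:471
  32:1252  33:1331  34:1257  35:876  36:1395  37:1125
Giant step factor: 1332^(-38) ≡ 773 (mod 1423).
Scan 102·773^i mod 1423 for i = 0, 1, …:
  i=0: 102   i=1: 581   i=2: 868   i=3: 731
  i=4: 132   i=5: 1003   i=6: 1207   i=7: 946
  i=8: 1259   i=9: 1298
Match at i=9, j=18: k = 9·38 + 18 = 360.

360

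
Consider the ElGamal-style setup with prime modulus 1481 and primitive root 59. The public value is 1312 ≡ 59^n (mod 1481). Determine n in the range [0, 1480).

940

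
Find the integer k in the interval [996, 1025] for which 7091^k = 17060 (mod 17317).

1024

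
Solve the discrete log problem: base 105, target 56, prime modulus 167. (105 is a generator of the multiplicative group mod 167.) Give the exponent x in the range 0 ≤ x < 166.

Baby-step giant-step with m = ceil(sqrt(166)) = 13.
Baby table (105^j mod 167 for j=0..12):
  0:1  1:105  2:3  3:148  4:9  5:110  6:27  7:163
  8:81  9:155  10:76  11:131  12:61
Giant step factor: 105^(-13) ≡ 17 (mod 167).
Scan 56·17^i mod 167 for i = 0, 1, …:
  i=0: 56   i=1: 117   i=2: 152   i=3: 79
  i=4: 7   i=5: 119   i=6: 19   i=7: 156
  i=8: 147   i=9: 161   i=10: 65   i=11: 103
  i=12: 81
Match at i=12, j=8: x = 12·13 + 8 = 164.

164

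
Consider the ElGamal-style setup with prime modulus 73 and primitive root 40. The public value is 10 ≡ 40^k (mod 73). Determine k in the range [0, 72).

Baby-step giant-step with m = ceil(sqrt(72)) = 9.
Baby table (40^j mod 73 for j=0..8):
  0:1  1:40  2:67  3:52  4:36  5:53  6:3  7:47
  8:55
Giant step factor: 40^(-9) ≡ 22 (mod 73).
Scan 10·22^i mod 73 for i = 0, 1, …:
  i=0: 10   i=1: 1
Match at i=1, j=0: k = 1·9 + 0 = 9.

9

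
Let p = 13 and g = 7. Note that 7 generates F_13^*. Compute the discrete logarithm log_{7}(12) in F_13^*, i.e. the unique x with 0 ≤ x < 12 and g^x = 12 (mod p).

Successive powers of 7 modulo 13:
  7^0=1  7^1=7  7^2=10  7^3=5  7^4=9  7^5=11
  7^6=12
So 7^6 ≡ 12 (mod 13), giving x = 6.

6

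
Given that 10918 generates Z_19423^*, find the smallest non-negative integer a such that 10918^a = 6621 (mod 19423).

4070

Baby-step giant-step with m = ceil(sqrt(19422)) = 140.
Baby table (10918^j mod 19423 for j=0..139):
  0:1  1:10918  2:3773  3:16854  4:17893  5:18663  6:15364  7:7124
  8:10140  9:16843  10:14333  11:16006  12:4777  13:4531  14:18500  15:3223
  16:13661  17:1581  18:13734  19:2252  20:17241  21:8945  22:2666  23:11734
  24:17127  25:7365  26:19273  27:13255  28:16740  29:16313  30:15847  31:16885
  32:6737  33:19088  34:13417  35:17963  36:6003  37:7552  38:2101  39:155
  40:2489  41:2125  42:9688  43:15349  44:18161  45:11814  46:16532  47:17860
  48:7983  49:7393  50:14209  51:2361  52:3077  53:12319  54:13990  55:348
  56:11979  57:11663  58:18869  59:11404  60:7442  61:5347  62:12431  63:13157
  64:15041  65:15596  66:15110  67:11441  68:3525  69:8987  70:14493  71:14816
  72:6344  73:1374  74:6776  75:17584  76:5180  77:14887  78:4602  79:16758
  80:18607  81:6069  82:9489  83:18043  84:5408  85:18047  86:10234  87:13716
  88:19381  89:7596  90:16341  91:10783  92:5991  93:12497  94:15094  95:11560
  96:1426  97:11245  98:127  99:7553  100:13019  101:3928  102:19343  103:595
  104:8928  105:11290  106:5862  107:2531  108:13952  109:12770  110:4566  111:12170
  112:18740  113:1438  114:6300  115:6557  116:15571  117:14082  118:14231  119:9481
  120:8391  121:14070  122:19176  123:3051  124:373  125:13007  126:8873  127:12913
  128:12000  129:7865  130:987  131:15724  132:14158  133:8810  134:4884  135:7377
  136:14328  137:262  138:5335  139:17376
Giant step factor: 10918^(-140) ≡ 9814 (mod 19423).
Scan 6621·9814^i mod 19423 for i = 0, 1, …:
  i=0: 6621   i=1: 8559   i=2: 12974   i=3: 9071
  i=4: 7185   i=5: 8100   i=6: 14484   i=7: 8462
  i=8: 12743   i=9: 14528     …   i=28: 2319
  i=29: 14333
Match at i=29, j=10: a = 29·140 + 10 = 4070.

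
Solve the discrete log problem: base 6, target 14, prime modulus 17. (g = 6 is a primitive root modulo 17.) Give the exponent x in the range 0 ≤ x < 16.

Successive powers of 6 modulo 17:
  6^0=1  6^1=6  6^2=2  6^3=12  6^4=4  6^5=7
  6^6=8  6^7=14
So 6^7 ≡ 14 (mod 17), giving x = 7.

7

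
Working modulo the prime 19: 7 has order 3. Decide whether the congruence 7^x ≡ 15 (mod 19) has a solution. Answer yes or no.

no

⟨7⟩ has order 3; its elements mod 19 are {1, 7, 11}.
15 is not in this set.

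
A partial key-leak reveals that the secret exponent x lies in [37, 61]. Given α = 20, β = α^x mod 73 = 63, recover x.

45

Compute 20^37 mod 73 = 53, then multiply by 20 repeatedly:
  20^37=53  20^38=38  20^39=30  20^40=16  20^41=28
  20^42=49  20^43=31  20^44=36  20^45=63
Found 63 at exponent 45.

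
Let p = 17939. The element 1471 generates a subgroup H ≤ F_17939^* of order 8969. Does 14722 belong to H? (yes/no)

14722 ∈ ⟨1471⟩ iff 14722^8969 ≡ 1 (mod 17939), since |⟨1471⟩| = 8969.
14722^8969 mod 17939 = 1.
Since 1 = 1, 14722 lies in the subgroup.

yes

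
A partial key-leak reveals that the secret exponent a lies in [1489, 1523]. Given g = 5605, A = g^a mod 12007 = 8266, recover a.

1515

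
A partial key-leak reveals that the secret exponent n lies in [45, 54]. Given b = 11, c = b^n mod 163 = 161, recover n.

Compute 11^45 mod 163 = 23, then multiply by 11 repeatedly:
  11^45=23  11^46=90  11^47=12  11^48=132  11^49=148
  11^50=161
Found 161 at exponent 50.

50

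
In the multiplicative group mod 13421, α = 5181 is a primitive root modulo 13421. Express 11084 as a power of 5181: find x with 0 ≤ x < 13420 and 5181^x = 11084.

7676

Baby-step giant-step with m = ceil(sqrt(13420)) = 116.
Baby table (5181^j mod 13421 for j=0..115):
  0:1  1:5181  2:761  3:10388  4:2018  5:299  6:5704  7:12803
  8:5761  9:12858  10:8875  11:1029  12:3112  13:4651  14:6136  15:9688
  16:12409  17:4439  18:8286  19:9408  20:11197  21:6095  22:12003  23:8050
  24:8003  25:6074  26:10570  27:5490  28:4591  29:3959  30:4291  31:6495
  32:4148  33:3767  34:2693  35:8014  36:9381  37:5520  38:12390  39:13368
  40:7248  41:13351  42:13118  43:414  44:10995  45:6371  46:5912  47:3350
  48:2997  49:12781  50:12568  51:9537  52:8496  53:10317  54:9955  55:13373
  56:6311  57:3735  58:11374  59:10504  60:12490  61:8049  62:2822  63:5313
  64:182  65:3472  66:4292  67:11676  68:4909  69:734  70:4711  71:8313
  72:1664  73:4902  74:4730  75:12805  76:2702  77:959  78:2809  79:5065
  80:3710  81:2638  82:4900  83:7789  84:11283  85:8768  86:10344  87:2211
  88:7078  89:4946  90:4537  91:6026  92:3460  93:9225  94:2544  95:1042
  96:3360  97:1123  98:6970  99:9080  100:2875  101:11486  102:252  103:3775
  104:3878  105:681  106:11959  107:8243  108:1361  109:5316  110:2304  111:5755
  112:8614  113:4309  114:5806  115:4425
Giant step factor: 5181^(-116) ≡ 8559 (mod 13421).
Scan 11084·8559^i mod 13421 for i = 0, 1, …:
  i=0: 11084   i=1: 8328   i=2: 421   i=3: 6511
  i=4: 3657   i=5: 2491   i=6: 7921   i=7: 6368
  i=8: 1031   i=9: 6732     …   i=65: 7586
  i=66: 11197
Match at i=66, j=20: x = 66·116 + 20 = 7676.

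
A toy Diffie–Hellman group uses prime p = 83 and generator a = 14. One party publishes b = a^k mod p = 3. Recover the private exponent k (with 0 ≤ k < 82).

8

Successive powers of 14 modulo 83:
  14^0=1  14^1=14  14^2=30  14^3=5  14^4=70  14^5=67
  14^6=25  14^7=18  14^8=3
So 14^8 ≡ 3 (mod 83), giving k = 8.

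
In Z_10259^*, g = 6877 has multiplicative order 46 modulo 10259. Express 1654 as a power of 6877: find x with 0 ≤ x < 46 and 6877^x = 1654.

26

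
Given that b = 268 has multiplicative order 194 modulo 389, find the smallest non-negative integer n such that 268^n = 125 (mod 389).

56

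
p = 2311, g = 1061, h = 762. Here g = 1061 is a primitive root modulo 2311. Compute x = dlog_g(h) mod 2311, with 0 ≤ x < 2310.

900

Baby-step giant-step with m = ceil(sqrt(2310)) = 49.
Baby table (1061^j mod 2311 for j=0..48):
  0:1  1:1061  2:264  3:473  4:366  5:78  6:1873  7:2104
  8:2229  9:816  10:1462  11:501  12:31  13:537  14:1251  15:797
  16:2102  17:107  18:288  19:516  20:2080  21:2186  22:1413  23:1665
  24:961  25:470  26:1805  27:1597  28:454  29:1006  30:1995  31:2130
  32:2083  33:747  34:2205  35:773  36:2059  37:704  38:491  39:976
  40:208  41:1143  42:1759  43:1322  44:2176  45:47  46:1336  47:853
  48:1432
Giant step factor: 1061^(-49) ≡ 1824 (mod 2311).
Scan 762·1824^i mod 2311 for i = 0, 1, …:
  i=0: 762   i=1: 977   i=2: 267   i=3: 1698
  i=4: 412   i=5: 413   i=6: 2237   i=7: 1373
  i=8: 1539   i=9: 1582     …   i=17: 1703
  i=18: 288
Match at i=18, j=18: x = 18·49 + 18 = 900.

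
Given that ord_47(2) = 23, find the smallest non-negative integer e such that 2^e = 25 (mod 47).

Successive powers of 2 modulo 47:
  2^0=1  2^1=2  2^2=4  2^3=8  2^4=16  2^5=32
  2^6=17  2^7=34  2^8=21  2^9=42  2^10=37  2^11=27
  2^12=7  2^13=14  2^14=28  2^15=9  2^16=18  2^17=36
  2^18=25
So 2^18 ≡ 25 (mod 47), giving e = 18.

18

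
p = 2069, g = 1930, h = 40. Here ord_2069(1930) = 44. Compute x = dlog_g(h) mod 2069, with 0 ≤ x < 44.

15

Baby-step giant-step with m = ceil(sqrt(44)) = 7.
Baby table (1930^j mod 2069 for j=0..6):
  0:1  1:1930  2:700  3:2012  4:1716  5:1480  6:1180
Giant step factor: 1930^(-7) ≡ 2029 (mod 2069).
Scan 40·2029^i mod 2069 for i = 0, 1, …:
  i=0: 40   i=1: 469   i=2: 1930
Match at i=2, j=1: x = 2·7 + 1 = 15.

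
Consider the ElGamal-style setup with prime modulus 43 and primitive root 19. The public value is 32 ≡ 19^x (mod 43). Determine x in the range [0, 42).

Successive powers of 19 modulo 43:
  19^0=1  19^1=19  19^2=17  19^3=22  19^4=31  19^5=30
  19^6=11  19^7=37  19^8=15  19^9=27  19^10=40  19^11=29
  19^12=35  19^13=20  19^14=36  19^15=39  19^16=10  19^17=18
  19^18=41  19^19=5  19^20=9  19^21=42  19^22=24  19^23=26
  19^24=21  19^25=12  19^26=13  19^27=32
So 19^27 ≡ 32 (mod 43), giving x = 27.

27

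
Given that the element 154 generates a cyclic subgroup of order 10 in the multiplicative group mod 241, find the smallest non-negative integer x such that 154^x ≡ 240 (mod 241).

5

Successive powers of 154 modulo 241:
  154^0=1  154^1=154  154^2=98  154^3=150  154^4=205  154^5=240
So 154^5 ≡ 240 (mod 241), giving x = 5.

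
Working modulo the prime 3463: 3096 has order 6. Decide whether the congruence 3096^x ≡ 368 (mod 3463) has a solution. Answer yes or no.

368 ∈ ⟨3096⟩ iff 368^6 ≡ 1 (mod 3463), since |⟨3096⟩| = 6.
368^6 mod 3463 = 1.
Since 1 = 1, 368 lies in the subgroup.

yes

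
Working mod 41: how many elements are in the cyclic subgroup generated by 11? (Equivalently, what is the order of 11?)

40

The order of 11 must divide p − 1 = 40 = 2^3 · 5.
Divisors: 1, 2, 4, 5, 8, 10, 20, 40.
Check each in increasing order: 11^1 ≡ 11;  11^2 ≡ 39;  11^4 ≡ 4;  11^5 ≡ 3;  11^8 ≡ 16;  11^10 ≡ 9;  11^20 ≡ 40;  11^40 ≡ 1.
Smallest exponent giving 1 is 40.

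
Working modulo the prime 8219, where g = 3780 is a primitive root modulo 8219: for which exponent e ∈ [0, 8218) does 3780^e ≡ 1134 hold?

838

Baby-step giant-step with m = ceil(sqrt(8218)) = 91.
Baby table (3780^j mod 8219 for j=0..90):
  0:1  1:3780  2:3778  3:4437  4:5100  5:4445  6:2464  7:1793
  8:5084  9:1498  10:7768  11:4772  12:5674  13:4349  14:1220  15:741
  16:6520  17:5038  18:217  19:6579  20:6145  21:1206  22:5354  23:2942
  24:453  25:2788  26:1882  27:4525  28:761  29:8149  30:6627  31:6767
  32:1732  33:4636  34:1172  35:119  36:5994  37:5756  38:1987  39:6913
  40:2939  41:5551  42:7892  43:5009  44:5663  45:3864  46:757  47:1248
  48:7953  49:5457  50:5989  51:3294  52:7754  53:1166  54:2096  55:7983
  56:3791  57:4263  58:4900  59:4593  60:3012  61:2045  62:4240  63:150
  64:8108  65:7808  66:8030  67:633  68:1011  69:7964  70:5942  71:6452
  72:2787  73:6321  74:747  75:4543  76:3049  77:2182  78:4303  79:8158
  80:7771  81:7893  82:570  83:1222  84:82  85:5857  86:5693  87:2198
  88:7250  89:2854  90:4792
Giant step factor: 3780^(-91) ≡ 3616 (mod 8219).
Scan 1134·3616^i mod 8219 for i = 0, 1, …:
  i=0: 1134   i=1: 7482   i=2: 6183   i=3: 2048
  i=4: 249   i=5: 4513   i=6: 4293   i=7: 6016
  i=8: 6382   i=9: 6579
Match at i=9, j=19: e = 9·91 + 19 = 838.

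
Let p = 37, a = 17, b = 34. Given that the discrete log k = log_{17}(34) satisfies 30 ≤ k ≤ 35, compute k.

32

Compute 17^30 mod 37 = 11, then multiply by 17 repeatedly:
  17^30=11  17^31=2  17^32=34
Found 34 at exponent 32.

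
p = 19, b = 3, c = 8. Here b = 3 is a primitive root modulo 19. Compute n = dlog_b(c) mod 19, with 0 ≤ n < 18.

3

Successive powers of 3 modulo 19:
  3^0=1  3^1=3  3^2=9  3^3=8
So 3^3 ≡ 8 (mod 19), giving n = 3.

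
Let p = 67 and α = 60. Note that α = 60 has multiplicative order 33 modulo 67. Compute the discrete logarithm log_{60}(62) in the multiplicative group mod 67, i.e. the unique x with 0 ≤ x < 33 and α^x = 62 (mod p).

15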